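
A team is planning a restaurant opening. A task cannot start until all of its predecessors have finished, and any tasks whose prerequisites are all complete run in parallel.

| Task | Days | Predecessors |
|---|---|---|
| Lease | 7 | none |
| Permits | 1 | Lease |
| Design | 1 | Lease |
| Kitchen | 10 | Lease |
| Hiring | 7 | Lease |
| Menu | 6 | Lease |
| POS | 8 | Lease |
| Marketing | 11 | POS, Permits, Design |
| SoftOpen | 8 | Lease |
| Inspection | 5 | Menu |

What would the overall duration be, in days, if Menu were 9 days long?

26

Actual critical path: Lease→POS→Marketing = 7+8+11 = 26 ⇒ 26 days.
Menu is off the critical path — its longest chain is 18 days, giving 8 of slack.
That remains the longest chain; total 26 days.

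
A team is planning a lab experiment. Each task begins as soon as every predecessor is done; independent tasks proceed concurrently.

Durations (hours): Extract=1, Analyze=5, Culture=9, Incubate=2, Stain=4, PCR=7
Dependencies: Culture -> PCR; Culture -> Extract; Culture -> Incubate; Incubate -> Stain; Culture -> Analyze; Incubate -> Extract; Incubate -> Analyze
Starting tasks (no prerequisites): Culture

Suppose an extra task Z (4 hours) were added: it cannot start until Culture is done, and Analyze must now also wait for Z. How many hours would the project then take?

18

Originally the project takes 16 hours.
With Z inserted, Analyze now waits for max(Culture, Incubate, Z).
New critical path: Culture→Z→Analyze = 9+4+5 = 18 ⇒ 18 hours.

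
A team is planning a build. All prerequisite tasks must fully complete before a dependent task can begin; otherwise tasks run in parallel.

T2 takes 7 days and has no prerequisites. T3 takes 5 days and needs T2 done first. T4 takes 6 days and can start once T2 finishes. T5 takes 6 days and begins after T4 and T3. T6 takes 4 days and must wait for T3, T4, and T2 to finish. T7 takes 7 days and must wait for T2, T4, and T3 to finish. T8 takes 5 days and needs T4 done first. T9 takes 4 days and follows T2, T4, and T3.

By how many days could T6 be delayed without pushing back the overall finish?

3

Critical path: T2→T4→T7 = 7+6+7 = 20, so the finish is 20 days.
Longest path through T6: 17 days (earliest finish 17, latest finish 20).
Float = 20 − 17 = 3.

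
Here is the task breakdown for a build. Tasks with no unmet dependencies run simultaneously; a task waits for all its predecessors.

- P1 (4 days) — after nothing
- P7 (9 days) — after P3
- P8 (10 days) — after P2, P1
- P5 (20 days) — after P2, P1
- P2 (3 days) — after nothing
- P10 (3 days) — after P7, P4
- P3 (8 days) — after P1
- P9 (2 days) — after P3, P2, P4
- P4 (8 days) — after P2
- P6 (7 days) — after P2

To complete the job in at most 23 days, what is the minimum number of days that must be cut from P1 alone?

Current finish: 24 days; target: 23.
P1 is on every critical path, so each day cut from P1 cuts the finish by one (this holds down to a finish of 23).
Need 24 − 23 = 1 day off P1 → P1 becomes 3 days, finish becomes 23.

1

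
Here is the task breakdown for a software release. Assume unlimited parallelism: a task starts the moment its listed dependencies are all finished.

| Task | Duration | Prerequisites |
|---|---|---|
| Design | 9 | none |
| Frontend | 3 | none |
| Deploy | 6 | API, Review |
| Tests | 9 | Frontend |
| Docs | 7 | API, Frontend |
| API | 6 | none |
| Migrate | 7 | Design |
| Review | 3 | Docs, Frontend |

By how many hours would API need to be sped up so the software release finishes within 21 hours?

1

Current finish: 22 hours; target: 21.
API is on every critical path, so each hour cut from API cuts the finish by one (this holds down to a finish of 19).
Need 22 − 21 = 1 hour off API → API becomes 5 hours, finish becomes 21.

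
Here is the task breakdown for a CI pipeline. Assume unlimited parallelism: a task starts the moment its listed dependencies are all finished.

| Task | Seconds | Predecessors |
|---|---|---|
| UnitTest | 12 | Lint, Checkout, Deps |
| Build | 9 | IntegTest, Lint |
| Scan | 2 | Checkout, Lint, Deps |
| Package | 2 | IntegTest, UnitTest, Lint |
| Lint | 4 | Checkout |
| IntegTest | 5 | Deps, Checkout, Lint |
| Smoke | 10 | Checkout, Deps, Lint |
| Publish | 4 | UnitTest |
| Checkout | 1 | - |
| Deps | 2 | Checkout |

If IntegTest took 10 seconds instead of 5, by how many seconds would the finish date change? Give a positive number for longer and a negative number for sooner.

3

The binding path is Checkout→Lint→UnitTest→Publish = 1+4+12+4 = 21; finish at 21 seconds.
IntegTest has 2 seconds of float (longest path through it is 19).
New critical path: Checkout→Lint→IntegTest→Build = 1+4+10+9 = 24 ⇒ 24 seconds.
Change in finish: 24 − 21 = +3 seconds.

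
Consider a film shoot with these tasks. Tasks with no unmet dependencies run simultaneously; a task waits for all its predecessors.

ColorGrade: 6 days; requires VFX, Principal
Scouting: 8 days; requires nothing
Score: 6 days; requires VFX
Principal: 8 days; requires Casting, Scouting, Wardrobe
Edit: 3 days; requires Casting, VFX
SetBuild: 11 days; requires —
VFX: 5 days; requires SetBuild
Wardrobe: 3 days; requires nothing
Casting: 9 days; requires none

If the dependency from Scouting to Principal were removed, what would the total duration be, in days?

23

Before: longest chain Casting→Principal→ColorGrade = 9+8+6 = 23, finish 23.
Dropping Scouting→Principal doesn't change Principal's earliest start (9); another predecessor still binds.
The longest chain is now Casting→Principal→ColorGrade = 9+8+6 = 23, so the project takes 23 days.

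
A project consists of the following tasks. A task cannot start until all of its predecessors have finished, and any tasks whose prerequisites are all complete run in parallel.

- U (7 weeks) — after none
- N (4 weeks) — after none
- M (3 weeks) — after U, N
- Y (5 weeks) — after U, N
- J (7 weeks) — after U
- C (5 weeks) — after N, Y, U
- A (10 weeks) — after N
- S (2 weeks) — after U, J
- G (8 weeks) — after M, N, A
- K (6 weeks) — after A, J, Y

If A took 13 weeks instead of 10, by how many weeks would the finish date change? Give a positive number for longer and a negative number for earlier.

The binding path is N→A→G = 4+10+8 = 22; finish at 22 weeks.
A lies on that path, so at 13 weeks the path becomes 25 weeks.
No other chain overtakes it, so the finish is 25 weeks.
Change in finish: 25 − 22 = +3 weeks.

3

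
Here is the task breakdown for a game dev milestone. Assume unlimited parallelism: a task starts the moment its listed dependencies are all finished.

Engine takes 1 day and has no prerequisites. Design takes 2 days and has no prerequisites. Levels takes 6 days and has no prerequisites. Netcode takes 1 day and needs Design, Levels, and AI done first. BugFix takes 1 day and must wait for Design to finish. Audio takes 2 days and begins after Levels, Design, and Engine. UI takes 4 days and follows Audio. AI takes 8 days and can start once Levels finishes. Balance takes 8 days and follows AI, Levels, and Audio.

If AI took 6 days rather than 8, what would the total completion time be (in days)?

Actual critical path: Levels→AI→Balance = 6+8+8 = 22 ⇒ 22 days.
AI lies on that path, so at 6 days the path becomes 20 days.
The critical path is still Levels→AI→Balance; finish is now 20 days.

20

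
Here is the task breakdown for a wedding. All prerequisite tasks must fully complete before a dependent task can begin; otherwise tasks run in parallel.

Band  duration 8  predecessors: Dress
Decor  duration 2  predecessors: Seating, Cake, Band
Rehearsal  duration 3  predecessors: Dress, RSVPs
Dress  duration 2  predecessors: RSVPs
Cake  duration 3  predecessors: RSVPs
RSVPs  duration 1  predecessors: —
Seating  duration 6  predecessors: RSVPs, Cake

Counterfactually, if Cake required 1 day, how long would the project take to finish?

13

As given, the longest chain is RSVPs→Dress→Band→Decor = 1+2+8+2 = 13, so the finish is 13 days.
Cake has 1 day of float (longest path through it is 12).
The critical path is still RSVPs→Dress→Band→Decor; finish is now 13 days.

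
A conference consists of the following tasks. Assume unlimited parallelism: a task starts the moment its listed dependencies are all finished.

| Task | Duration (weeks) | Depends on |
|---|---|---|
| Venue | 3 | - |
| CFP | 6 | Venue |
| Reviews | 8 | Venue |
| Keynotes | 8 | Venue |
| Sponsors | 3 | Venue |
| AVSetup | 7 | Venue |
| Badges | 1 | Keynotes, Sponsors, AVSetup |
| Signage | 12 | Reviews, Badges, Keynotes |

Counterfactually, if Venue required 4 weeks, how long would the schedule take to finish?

25

Critical path before the change: Venue→Keynotes→Badges→Signage = 3+8+1+12 = 24 giving 24 weeks.
Since Venue is critical, the +1 change carries straight to that chain (now 25 weeks).
No other chain overtakes it, so the finish is 25 weeks.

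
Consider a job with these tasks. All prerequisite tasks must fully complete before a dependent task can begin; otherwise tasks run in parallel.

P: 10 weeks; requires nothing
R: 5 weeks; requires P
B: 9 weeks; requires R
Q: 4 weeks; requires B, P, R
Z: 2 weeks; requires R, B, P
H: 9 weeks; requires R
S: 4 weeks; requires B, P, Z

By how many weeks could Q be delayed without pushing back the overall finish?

2

Critical path: P→R→B→Z→S = 10+5+9+2+4 = 30, so the finish is 30 weeks.
Q finishes as early as 28 and must finish by 30.
Float = 30 − 28 = 2.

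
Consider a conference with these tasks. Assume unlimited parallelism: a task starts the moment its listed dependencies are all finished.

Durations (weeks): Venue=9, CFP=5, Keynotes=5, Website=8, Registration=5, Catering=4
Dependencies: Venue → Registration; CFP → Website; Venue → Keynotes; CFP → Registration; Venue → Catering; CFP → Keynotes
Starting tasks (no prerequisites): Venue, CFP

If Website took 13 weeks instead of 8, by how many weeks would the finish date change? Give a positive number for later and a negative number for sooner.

4

Critical path before the change: Venue→Keynotes = 9+5 = 14 giving 14 weeks.
Website is off the critical path — its longest chain is 13 weeks, giving 1 of slack.
The binding chain switches to CFP→Website = 5+13 = 18; finish 18 weeks.
Change in finish: 18 − 14 = +4 weeks.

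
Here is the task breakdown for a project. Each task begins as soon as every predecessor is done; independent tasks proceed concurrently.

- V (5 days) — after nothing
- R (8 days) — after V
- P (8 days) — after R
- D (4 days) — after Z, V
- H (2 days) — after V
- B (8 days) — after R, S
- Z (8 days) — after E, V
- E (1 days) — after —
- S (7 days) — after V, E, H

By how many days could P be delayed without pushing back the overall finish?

V→H→S→B = 5+2+7+8 = 22 sets the makespan at 22 days.
Longest path through P: 21 days (earliest finish 21, latest finish 22).
So P can slip 22 − 21 = 1 day.

1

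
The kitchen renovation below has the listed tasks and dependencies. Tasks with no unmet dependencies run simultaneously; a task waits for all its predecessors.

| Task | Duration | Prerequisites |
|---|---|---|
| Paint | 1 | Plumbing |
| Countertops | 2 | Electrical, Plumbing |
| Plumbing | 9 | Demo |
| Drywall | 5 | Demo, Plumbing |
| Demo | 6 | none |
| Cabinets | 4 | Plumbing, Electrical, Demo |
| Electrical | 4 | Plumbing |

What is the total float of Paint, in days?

The longest chain is Demo→Plumbing→Electrical→Cabinets = 6+9+4+4 = 23; overall finish 23 days.
Longest path through Paint: 16 days (earliest finish 16, latest finish 23).
Float = 23 − 16 = 7.

7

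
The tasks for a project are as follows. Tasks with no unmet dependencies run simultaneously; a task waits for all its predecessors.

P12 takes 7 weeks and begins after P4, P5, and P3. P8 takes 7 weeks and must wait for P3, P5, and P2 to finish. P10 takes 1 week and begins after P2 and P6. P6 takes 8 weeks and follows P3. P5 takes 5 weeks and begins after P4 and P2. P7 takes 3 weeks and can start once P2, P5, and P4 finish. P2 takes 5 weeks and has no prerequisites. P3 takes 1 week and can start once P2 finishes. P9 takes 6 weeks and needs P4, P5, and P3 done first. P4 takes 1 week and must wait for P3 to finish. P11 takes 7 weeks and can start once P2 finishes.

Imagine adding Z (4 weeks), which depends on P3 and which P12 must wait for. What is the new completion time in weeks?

Originally the project takes 19 weeks.
With Z inserted, P12 now waits for max(P4, P5, P3, Z).
New critical path: P2→P3→P4→P5→P8 = 5+1+1+5+7 = 19 ⇒ 19 weeks.

19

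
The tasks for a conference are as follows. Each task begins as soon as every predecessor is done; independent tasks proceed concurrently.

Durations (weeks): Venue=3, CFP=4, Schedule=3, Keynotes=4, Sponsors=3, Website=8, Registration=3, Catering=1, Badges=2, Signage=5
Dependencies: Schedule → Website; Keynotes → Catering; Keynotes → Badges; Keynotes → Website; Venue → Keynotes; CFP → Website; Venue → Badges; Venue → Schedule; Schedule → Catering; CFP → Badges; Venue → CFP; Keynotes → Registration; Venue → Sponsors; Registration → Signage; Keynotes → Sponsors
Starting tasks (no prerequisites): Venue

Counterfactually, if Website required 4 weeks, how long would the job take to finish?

Baseline: Venue→CFP→Website = 3+4+8 = 15 → 15 weeks.
Website is on the critical path; changing it to 4 makes that path 11 weeks.
New critical path: Venue→Keynotes→Registration→Signage = 3+4+3+5 = 15 ⇒ 15 weeks.

15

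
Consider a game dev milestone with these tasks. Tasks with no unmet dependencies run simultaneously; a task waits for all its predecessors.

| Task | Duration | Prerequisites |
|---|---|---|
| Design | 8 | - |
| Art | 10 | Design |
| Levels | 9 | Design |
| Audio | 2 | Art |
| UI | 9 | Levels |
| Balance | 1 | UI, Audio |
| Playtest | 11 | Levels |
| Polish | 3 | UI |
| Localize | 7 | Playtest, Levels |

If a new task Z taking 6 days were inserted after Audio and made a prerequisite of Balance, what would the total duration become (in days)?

35

Originally the project takes 35 days.
With Z inserted, Balance now waits for max(UI, Audio, Z).
New critical path: Design→Levels→Playtest→Localize = 8+9+11+7 = 35 ⇒ 35 days.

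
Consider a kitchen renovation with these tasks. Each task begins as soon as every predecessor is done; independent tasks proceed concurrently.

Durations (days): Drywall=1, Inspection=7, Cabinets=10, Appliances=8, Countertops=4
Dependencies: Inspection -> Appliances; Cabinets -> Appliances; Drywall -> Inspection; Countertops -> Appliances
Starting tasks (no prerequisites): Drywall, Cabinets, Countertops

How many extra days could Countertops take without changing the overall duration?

Cabinets→Appliances = 10+8 = 18 sets the makespan at 18 days.
The longest chain containing Countertops totals 12 days.
So Countertops can slip 10 − 4 = 6 days.

6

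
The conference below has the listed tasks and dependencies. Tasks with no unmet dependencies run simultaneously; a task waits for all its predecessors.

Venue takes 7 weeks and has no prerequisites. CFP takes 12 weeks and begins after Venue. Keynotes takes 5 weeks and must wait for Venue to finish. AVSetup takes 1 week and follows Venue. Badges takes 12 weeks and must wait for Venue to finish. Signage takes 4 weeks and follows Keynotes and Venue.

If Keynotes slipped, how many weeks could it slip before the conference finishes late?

The longest chain is Venue→CFP = 7+12 = 19; overall finish 19 weeks.
Keynotes finishes as early as 12 and must finish by 15.
Float = 19 − 16 = 3.

3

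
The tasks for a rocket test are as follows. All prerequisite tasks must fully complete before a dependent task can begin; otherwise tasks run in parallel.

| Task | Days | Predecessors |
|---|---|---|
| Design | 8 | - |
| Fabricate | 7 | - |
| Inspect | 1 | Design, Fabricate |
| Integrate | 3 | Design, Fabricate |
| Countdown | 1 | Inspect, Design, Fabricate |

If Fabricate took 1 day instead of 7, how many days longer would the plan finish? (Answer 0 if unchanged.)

0

As given, the longest chain is Design→Integrate = 8+3 = 11, so the finish is 11 days.
Fabricate has 1 day of float (longest path through it is 10).
No other chain overtakes it, so the finish is 11 days.
Change in finish: 11 − 11 = +0 days.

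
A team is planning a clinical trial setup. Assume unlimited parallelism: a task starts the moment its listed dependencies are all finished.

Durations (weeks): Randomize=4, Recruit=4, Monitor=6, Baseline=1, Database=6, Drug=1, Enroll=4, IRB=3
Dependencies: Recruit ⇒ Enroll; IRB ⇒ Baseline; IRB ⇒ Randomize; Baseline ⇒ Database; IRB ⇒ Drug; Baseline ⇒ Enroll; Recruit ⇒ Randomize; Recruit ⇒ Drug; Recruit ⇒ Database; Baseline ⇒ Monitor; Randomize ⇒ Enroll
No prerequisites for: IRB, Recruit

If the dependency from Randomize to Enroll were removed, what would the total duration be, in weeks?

With the dependency in place, Recruit→Randomize→Enroll = 4+4+4 = 12 sets the finish at 12 weeks.
Without Randomize→Enroll, Enroll's earliest start moves from 8 to 4.
After: IRB→Baseline→Database = 3+1+6 = 10 → 10 weeks.

10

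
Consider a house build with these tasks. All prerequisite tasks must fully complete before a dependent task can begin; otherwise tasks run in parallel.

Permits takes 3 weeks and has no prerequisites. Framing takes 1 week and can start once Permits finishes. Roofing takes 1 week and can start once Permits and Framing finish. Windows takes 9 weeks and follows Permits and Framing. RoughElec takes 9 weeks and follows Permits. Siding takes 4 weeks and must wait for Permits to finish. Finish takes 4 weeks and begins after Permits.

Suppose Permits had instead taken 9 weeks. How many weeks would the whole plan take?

As given, the longest chain is Permits→Framing→Windows = 3+1+9 = 13, so the finish is 13 weeks.
Since Permits is critical, the +6 change carries straight to that chain (now 19 weeks).
No other chain overtakes it, so the finish is 19 weeks.

19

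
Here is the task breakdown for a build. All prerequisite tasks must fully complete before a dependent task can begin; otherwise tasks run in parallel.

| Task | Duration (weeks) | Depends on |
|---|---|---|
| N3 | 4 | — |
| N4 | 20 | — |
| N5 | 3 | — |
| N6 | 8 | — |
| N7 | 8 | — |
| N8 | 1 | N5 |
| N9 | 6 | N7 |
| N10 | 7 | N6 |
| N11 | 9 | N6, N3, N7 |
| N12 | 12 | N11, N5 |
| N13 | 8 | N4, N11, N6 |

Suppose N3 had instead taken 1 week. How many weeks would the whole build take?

29

As given, the longest chain is N6→N11→N12 = 8+9+12 = 29, so the finish is 29 weeks.
N3 has 4 weeks of float (longest path through it is 25).
That remains the longest chain; total 29 weeks.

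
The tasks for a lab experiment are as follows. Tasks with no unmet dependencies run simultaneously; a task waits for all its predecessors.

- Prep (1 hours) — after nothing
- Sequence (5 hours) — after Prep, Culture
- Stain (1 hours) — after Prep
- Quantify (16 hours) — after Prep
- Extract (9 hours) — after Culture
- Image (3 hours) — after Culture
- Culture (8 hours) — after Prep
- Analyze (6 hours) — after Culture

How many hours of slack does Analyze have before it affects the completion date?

3

Critical path: Prep→Culture→Extract = 1+8+9 = 18, so the finish is 18 hours.
The longest chain containing Analyze totals 15 hours.
Slack of Analyze = 12 − 9 = 3 hours.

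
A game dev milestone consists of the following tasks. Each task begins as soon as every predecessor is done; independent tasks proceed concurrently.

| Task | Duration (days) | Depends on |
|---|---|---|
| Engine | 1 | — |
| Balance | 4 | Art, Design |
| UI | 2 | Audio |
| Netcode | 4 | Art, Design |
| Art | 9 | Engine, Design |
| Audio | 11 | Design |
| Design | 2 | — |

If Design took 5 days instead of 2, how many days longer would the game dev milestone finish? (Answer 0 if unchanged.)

3

Baseline: Design→Art→Netcode = 2+9+4 = 15 → 15 days.
Design lies on that path, so at 5 days the path becomes 18 days.
That remains the longest chain; total 18 days.
Change in finish: 18 − 15 = +3 days.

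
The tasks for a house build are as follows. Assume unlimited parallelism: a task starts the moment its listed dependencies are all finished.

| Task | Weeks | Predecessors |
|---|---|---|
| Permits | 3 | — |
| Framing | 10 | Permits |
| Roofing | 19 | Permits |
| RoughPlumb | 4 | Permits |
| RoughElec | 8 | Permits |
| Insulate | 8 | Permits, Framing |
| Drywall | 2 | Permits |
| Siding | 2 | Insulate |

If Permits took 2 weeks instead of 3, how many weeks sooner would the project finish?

Baseline: Permits→Framing→Insulate→Siding = 3+10+8+2 = 23 → 23 weeks.
Since Permits is critical, the -1 change carries straight to that chain (now 22 weeks).
The critical path is still Permits→Framing→Insulate→Siding; finish is now 22 weeks.
Change in finish: 22 − 23 = -1 weeks.

1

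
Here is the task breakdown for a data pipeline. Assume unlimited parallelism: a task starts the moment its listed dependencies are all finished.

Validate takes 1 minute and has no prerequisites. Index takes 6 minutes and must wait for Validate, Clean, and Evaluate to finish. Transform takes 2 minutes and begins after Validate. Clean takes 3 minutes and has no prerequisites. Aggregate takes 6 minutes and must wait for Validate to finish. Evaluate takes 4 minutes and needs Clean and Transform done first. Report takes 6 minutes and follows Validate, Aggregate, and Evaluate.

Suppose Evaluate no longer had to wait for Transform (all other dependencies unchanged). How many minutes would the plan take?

13

With the dependency in place, Clean→Evaluate→Index = 3+4+6 = 13 sets the finish at 13 minutes.
Dropping Transform→Evaluate doesn't change Evaluate's earliest start (3); another predecessor still binds.
After: Clean→Evaluate→Index = 3+4+6 = 13 → 13 minutes.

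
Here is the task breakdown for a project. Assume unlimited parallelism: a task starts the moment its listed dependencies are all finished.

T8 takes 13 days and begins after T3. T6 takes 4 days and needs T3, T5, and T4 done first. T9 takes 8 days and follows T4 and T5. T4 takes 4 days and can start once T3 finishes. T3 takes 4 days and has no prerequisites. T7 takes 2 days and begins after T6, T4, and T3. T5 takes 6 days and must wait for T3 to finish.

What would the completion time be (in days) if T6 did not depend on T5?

18

Original critical path: T3→T5→T9 = 4+6+8 = 18 ⇒ 18 days.
Without T5→T6, T6's earliest start moves from 10 to 8.
The longest chain is now T3→T5→T9 = 4+6+8 = 18, so the project takes 18 days.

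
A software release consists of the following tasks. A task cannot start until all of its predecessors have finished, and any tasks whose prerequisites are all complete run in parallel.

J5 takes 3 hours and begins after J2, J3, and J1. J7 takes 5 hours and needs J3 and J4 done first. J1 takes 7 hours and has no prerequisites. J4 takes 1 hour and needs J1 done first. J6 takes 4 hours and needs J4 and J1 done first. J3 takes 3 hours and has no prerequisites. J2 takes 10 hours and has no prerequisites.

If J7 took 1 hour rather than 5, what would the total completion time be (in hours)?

13

Baseline: J1→J4→J7 = 7+1+5 = 13 → 13 hours.
Since J7 is critical, the -4 change carries straight to that chain (now 9 hours).
Now J2→J5 = 10+3 = 13 is longest, so the finish becomes 13 hours.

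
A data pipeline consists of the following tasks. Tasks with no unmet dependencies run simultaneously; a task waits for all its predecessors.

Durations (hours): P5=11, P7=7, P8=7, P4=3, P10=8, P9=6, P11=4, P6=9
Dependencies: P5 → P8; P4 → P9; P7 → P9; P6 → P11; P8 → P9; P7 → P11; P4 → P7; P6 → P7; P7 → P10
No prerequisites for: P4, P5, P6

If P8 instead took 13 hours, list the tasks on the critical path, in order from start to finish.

P5, P8, P9

As given, the longest chain is P5→P8→P9 = 11+7+6 = 24, so the finish is 24 hours.
P8 lies on that path, so at 13 hours the path becomes 30 hours.
The critical path is still P5→P8→P9; finish is now 30 hours.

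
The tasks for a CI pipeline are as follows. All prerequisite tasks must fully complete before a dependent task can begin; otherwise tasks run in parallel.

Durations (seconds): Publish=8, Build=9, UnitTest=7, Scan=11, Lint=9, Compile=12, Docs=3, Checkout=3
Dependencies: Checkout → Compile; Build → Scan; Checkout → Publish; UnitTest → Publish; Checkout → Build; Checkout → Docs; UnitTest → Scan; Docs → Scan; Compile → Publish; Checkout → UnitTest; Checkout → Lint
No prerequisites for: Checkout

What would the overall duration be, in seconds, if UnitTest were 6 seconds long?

23

As given, the longest chain is Checkout→Compile→Publish = 3+12+8 = 23, so the finish is 23 seconds.
UnitTest has 2 seconds of float (longest path through it is 21).
No other chain overtakes it, so the finish is 23 seconds.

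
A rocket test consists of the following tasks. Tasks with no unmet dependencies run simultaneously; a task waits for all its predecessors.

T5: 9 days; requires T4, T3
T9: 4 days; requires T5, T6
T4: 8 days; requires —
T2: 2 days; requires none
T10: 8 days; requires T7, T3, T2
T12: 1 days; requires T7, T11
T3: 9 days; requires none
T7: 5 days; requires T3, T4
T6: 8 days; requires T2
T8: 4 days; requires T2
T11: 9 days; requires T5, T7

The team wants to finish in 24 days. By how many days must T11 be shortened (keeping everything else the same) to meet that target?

4

Current finish: 28 days; target: 24.
T11 is on every critical path, so each day cut from T11 cuts the finish by one (this holds down to a finish of 22).
Need 28 − 24 = 4 days off T11 → T11 becomes 5 days, finish becomes 24.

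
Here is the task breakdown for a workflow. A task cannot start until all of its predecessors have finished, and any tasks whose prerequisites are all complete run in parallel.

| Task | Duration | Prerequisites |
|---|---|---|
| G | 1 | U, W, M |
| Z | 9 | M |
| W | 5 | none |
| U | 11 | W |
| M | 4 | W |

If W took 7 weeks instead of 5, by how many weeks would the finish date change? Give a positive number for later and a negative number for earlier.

Actual critical path: W→M→Z = 5+4+9 = 18 ⇒ 18 weeks.
Since W is critical, the +2 change carries straight to that chain (now 20 weeks).
No other chain overtakes it, so the finish is 20 weeks.
Change in finish: 20 − 18 = +2 weeks.

2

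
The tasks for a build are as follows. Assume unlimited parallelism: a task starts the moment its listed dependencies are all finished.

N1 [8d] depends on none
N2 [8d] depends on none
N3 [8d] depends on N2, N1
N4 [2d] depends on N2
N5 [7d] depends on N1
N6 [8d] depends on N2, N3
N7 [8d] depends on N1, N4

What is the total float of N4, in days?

6

N1→N3→N6 = 8+8+8 = 24 sets the makespan at 24 days.
Longest path through N4: 18 days (earliest finish 10, latest finish 16).
Slack of N4 = 14 − 8 = 6 days.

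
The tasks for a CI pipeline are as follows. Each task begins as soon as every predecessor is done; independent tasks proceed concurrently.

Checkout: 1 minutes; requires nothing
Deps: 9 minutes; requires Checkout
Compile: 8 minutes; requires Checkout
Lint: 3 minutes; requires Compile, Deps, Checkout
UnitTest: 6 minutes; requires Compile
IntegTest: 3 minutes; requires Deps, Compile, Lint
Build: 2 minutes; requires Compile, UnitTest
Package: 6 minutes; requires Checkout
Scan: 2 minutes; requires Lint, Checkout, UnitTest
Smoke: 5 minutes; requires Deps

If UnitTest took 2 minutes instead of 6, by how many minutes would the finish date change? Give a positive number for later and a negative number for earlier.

-1

As given, the longest chain is Checkout→Compile→UnitTest→Build = 1+8+6+2 = 17, so the finish is 17 minutes.
UnitTest is on the critical path; changing it to 2 makes that path 13 minutes.
The binding chain switches to Checkout→Deps→Lint→IntegTest = 1+9+3+3 = 16; finish 16 minutes.
Change in finish: 16 − 17 = -1 minutes.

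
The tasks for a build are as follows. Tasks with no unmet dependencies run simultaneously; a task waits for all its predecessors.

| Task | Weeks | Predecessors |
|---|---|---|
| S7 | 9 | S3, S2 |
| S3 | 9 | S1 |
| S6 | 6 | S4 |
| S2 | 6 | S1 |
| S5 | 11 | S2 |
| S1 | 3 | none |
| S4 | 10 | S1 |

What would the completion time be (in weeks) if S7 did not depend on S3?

Before: longest chain S1→S3→S7 = 3+9+9 = 21, finish 21.
Without S3→S7, S7's earliest start moves from 12 to 9.
New critical path: S1→S2→S5 = 3+6+11 = 20 ⇒ 20 weeks.

20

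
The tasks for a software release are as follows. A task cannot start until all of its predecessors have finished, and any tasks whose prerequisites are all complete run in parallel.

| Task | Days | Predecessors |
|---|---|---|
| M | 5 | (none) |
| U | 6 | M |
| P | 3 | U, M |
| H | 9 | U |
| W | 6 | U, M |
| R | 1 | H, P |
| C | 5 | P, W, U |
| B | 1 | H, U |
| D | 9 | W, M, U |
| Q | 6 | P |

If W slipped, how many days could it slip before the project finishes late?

Critical path: M→U→W→D = 5+6+6+9 = 26, so the finish is 26 days.
W finishes as early as 17 and must finish by 17.
Float = 26 − 26 = 0.

0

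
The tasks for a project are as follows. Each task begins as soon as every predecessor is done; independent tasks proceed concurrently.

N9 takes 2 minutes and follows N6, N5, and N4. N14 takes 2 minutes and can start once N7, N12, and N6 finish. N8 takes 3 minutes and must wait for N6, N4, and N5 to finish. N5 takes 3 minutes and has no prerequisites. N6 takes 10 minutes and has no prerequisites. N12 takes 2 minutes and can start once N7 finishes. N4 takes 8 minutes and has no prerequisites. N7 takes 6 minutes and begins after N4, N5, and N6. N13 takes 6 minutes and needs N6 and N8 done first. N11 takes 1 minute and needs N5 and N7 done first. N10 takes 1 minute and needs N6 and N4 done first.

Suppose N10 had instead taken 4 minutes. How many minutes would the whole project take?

Baseline: N6→N7→N12→N14 = 10+6+2+2 = 20 → 20 minutes.
N10 is off the critical path — its longest chain is 11 minutes, giving 9 of slack.
The critical path is still N6→N7→N12→N14; finish is now 20 minutes.

20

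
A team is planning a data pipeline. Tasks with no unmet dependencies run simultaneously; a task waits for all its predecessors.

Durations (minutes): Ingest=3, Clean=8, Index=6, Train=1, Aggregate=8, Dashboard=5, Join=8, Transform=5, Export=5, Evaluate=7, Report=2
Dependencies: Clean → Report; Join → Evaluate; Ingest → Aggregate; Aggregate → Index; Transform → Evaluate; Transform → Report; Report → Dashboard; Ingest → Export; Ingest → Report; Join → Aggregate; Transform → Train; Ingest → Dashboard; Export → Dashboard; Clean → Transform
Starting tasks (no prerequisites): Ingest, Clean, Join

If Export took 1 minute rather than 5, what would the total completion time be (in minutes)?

As given, the longest chain is Join→Aggregate→Index = 8+8+6 = 22, so the finish is 22 minutes.
The longest path through Export is only 13 minutes, so Export has float 9.
That remains the longest chain; total 22 minutes.

22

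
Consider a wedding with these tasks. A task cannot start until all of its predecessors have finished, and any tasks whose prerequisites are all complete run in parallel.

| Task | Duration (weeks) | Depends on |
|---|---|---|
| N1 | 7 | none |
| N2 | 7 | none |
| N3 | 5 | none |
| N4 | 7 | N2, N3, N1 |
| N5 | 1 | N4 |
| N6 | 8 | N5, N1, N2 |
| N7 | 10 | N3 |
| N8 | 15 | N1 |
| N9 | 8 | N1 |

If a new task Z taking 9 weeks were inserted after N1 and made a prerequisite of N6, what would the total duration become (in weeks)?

24

Originally the wedding takes 23 weeks.
With Z inserted, N6 now waits for max(N5, N1, N2, Z).
New critical path: N1→Z→N6 = 7+9+8 = 24 ⇒ 24 weeks.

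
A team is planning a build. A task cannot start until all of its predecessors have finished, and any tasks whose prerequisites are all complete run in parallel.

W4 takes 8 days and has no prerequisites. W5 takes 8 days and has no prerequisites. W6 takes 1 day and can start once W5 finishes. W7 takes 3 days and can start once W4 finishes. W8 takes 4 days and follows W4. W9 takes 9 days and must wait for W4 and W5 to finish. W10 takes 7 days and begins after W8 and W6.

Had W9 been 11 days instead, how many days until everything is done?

19

Critical path before the change: W4→W8→W10 = 8+4+7 = 19 giving 19 days.
W9 has 2 days of float (longest path through it is 17).
No other chain overtakes it, so the finish is 19 days.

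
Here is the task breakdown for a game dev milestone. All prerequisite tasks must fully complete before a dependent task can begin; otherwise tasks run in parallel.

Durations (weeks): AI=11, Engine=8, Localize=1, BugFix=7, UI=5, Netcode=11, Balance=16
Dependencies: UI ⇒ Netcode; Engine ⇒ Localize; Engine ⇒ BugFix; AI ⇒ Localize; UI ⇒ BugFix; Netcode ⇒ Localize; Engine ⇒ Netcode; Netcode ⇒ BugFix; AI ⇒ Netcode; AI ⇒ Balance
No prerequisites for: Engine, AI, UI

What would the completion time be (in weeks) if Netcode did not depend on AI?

Before: longest chain AI→Netcode→BugFix = 11+11+7 = 29, finish 29.
Without AI→Netcode, Netcode's earliest start moves from 11 to 8.
After: AI→Balance = 11+16 = 27 → 27 weeks.

27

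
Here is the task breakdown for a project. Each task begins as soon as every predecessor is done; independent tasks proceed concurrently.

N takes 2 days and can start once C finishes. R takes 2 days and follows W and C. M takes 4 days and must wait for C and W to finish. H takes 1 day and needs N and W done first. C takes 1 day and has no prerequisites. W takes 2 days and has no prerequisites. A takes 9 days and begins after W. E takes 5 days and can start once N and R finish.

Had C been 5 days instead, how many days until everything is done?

12

Baseline: W→A = 2+9 = 11 → 11 days.
The longest path through C is only 8 days, so C has float 3.
Now C→N→E = 5+2+5 = 12 is longest, so the finish becomes 12 days.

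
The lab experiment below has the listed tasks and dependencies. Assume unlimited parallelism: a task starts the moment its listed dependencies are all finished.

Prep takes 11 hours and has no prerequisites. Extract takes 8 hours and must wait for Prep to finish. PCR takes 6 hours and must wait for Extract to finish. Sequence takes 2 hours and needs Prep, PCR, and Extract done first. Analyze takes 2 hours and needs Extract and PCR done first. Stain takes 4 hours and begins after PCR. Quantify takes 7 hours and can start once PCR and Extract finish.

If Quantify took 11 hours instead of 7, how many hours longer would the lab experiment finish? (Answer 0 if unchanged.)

Critical path before the change: Prep→Extract→PCR→Quantify = 11+8+6+7 = 32 giving 32 hours.
Since Quantify is critical, the +4 change carries straight to that chain (now 36 hours).
No other chain overtakes it, so the finish is 36 hours.
Change in finish: 36 − 32 = +4 hours.

4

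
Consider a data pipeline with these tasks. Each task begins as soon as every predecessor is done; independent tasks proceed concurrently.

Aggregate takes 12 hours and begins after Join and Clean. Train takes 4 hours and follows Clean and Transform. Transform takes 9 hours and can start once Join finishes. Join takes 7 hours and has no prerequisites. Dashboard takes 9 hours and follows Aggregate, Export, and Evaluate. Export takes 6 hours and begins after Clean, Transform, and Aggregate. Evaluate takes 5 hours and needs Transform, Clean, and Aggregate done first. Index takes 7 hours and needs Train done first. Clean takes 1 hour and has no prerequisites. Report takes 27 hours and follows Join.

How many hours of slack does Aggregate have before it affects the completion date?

0

Join→Aggregate→Export→Dashboard = 7+12+6+9 = 34 sets the makespan at 34 hours.
The longest chain containing Aggregate totals 34 hours.
Slack of Aggregate = 7 − 7 = 0 hours.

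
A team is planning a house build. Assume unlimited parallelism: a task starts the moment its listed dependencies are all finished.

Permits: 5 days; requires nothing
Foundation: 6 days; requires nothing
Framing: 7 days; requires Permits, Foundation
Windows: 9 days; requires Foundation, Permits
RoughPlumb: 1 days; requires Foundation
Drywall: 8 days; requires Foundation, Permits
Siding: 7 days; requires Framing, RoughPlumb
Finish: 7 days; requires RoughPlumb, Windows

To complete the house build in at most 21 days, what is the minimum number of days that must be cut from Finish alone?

1

Current finish: 22 days; target: 21.
Finish is on every critical path, so each day cut from Finish cuts the finish by one (this holds down to a finish of 20).
Need 22 − 21 = 1 day off Finish → Finish becomes 6 days, finish becomes 21.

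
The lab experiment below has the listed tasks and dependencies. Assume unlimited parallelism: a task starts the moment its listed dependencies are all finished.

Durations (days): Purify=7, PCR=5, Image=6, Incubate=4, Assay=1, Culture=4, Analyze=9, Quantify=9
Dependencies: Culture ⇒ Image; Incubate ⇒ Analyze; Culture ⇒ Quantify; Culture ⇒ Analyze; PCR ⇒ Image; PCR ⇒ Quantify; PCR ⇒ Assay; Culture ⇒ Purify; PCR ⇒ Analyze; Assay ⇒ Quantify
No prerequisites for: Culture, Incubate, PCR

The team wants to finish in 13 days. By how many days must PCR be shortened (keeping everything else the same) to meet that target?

Current finish: 15 days; target: 13.
PCR is on every critical path, so each day cut from PCR cuts the finish by one (this holds down to a finish of 13).
Need 15 − 13 = 2 days off PCR → PCR becomes 3 days, finish becomes 13.

2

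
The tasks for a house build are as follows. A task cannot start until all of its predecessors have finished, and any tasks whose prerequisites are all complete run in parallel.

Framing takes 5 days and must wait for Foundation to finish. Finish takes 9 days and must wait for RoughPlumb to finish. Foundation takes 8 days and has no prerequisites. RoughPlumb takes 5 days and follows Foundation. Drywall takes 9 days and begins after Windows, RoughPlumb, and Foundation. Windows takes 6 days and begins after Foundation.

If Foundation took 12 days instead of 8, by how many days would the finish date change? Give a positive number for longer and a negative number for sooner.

4

Baseline: Foundation→Windows→Drywall = 8+6+9 = 23 → 23 days.
Foundation is on the critical path; changing it to 12 makes that path 27 days.
That remains the longest chain; total 27 days.
Change in finish: 27 − 23 = +4 days.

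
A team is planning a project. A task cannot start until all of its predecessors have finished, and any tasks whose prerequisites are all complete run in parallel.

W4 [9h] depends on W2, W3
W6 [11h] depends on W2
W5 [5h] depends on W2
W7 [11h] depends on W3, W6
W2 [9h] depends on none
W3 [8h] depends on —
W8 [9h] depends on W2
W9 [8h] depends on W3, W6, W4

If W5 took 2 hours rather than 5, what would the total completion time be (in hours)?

The binding path is W2→W6→W7 = 9+11+11 = 31; finish at 31 hours.
The longest path through W5 is only 14 hours, so W5 has float 17.
No other chain overtakes it, so the finish is 31 hours.

31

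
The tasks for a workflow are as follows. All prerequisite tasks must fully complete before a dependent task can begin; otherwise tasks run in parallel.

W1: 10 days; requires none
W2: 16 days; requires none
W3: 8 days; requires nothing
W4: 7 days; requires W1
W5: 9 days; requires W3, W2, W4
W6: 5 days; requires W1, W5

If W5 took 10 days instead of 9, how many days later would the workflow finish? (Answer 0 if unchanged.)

1

Actual critical path: W1→W4→W5→W6 = 10+7+9+5 = 31 ⇒ 31 days.
W5 is on the critical path; changing it to 10 makes that path 32 days.
No other chain overtakes it, so the finish is 32 days.
Change in finish: 32 − 31 = +1 days.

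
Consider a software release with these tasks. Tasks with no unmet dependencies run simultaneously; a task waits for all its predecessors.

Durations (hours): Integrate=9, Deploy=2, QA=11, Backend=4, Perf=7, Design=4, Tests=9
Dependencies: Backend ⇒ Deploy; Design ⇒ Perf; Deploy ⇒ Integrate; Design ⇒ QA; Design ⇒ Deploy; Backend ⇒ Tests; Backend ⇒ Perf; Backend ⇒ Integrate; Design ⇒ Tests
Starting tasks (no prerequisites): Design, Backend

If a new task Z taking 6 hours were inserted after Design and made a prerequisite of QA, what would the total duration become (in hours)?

Originally the plan takes 15 hours.
With Z inserted, QA now waits for max(Design, Z).
New critical path: Design→Z→QA = 4+6+11 = 21 ⇒ 21 hours.

21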